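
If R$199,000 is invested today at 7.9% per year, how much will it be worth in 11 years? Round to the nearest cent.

R$459,292.09

FV = PV·(1+i)^n = 199,000 × 2.308000 = 459,292.0920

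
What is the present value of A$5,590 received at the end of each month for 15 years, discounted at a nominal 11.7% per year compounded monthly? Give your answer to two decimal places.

A$473,353.58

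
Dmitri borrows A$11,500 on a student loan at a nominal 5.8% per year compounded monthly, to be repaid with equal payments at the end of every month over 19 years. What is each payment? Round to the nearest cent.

A$83.34

Periodic rate i = 0.058/12 = 0.00483333; n = 19 × 12 = 228 periods.
Annuity-PV factor = 137.981574; PMT = 11500 / 137.981574 = 83.3445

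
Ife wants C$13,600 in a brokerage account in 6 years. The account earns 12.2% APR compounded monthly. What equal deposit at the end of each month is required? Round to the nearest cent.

C$129.03

Periodic rate i = 0.122/12 = 0.0101667; n = 6 × 12 = 72 periods.
PMT = 13600 / ( [(1+0.0101667)^72 − 1] / 0.0101667 ) = 13600 / 105.399769 = 129.0325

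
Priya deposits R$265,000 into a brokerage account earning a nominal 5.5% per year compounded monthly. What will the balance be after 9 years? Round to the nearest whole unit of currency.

Periodic rate i = 0.055/12 = 0.00458333; n = 9 × 12 = 108 periods.
FV = 265,000 × (1 + 0.00458333)^108 = 434,240.6638

R$434,241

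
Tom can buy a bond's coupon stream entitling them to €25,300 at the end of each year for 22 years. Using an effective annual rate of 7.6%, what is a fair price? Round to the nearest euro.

€266,454

Annuity factor a(22|0.076) = 10.531763; PV = 25300 × 10.531763 = 266,453.6146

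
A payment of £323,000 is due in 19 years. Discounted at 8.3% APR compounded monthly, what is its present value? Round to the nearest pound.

£67,093

With 12 periods per year: i = 0.00691667, n = 228.
Discount factor = (1+0.00691667)^(−228) = 0.207719; PV = 323,000 × 0.207719 = 67,093.0926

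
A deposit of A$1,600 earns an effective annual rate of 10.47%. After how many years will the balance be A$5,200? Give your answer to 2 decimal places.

n = ln(5200/1600) / ln(1+0.1047) = ln(3.25000) / 0.099574 = 11.8370 years

11.84 years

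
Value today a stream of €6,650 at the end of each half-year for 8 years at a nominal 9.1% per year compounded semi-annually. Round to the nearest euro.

€74,436

i = 0.091/2 = 0.0455 per half-year; n = 8·2 = 16.
Annuity factor a(16|0.0455) = 11.193423; PV = 6650 × 11.193423 = 74,436.2616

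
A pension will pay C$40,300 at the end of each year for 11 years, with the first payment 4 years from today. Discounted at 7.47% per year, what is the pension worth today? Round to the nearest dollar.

C$237,861

PV at t=3 (ordinary 11-year annuity): 40300 × a(11|0.0747) = 40300 × 7.326224 = 295,246.8470
Discount back 3 years: 295,246.8470 × (1+0.0747)^(−3) = 295,246.8470 × 0.805635 = 237,861.1541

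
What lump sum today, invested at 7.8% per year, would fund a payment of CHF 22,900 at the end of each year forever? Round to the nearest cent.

CHF 293,589.74

PV = PMT / i = 22900 / 0.078 = 293,589.7436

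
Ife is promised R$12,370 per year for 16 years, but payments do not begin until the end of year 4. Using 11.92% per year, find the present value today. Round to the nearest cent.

R$61,809.93

PV at t=3 (ordinary 16-year annuity): 12370 × a(16|0.1192) = 12370 × 7.005056 = 86,652.5477
PV₀ = 86,652.5477 / (1+0.1192)^3 = 86,652.5477 / 1.401920 = 61,809.9271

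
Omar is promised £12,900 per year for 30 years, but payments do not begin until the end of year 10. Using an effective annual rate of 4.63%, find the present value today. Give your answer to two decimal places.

£137,708.25

PV at t=9 (ordinary 30-year annuity): 12900 × a(30|0.0463) = 12900 × 16.042656 = 206,950.2593
Discount back 9 years: 206,950.2593 × (1+0.0463)^(−9) = 206,950.2593 × 0.665417 = 137,708.2461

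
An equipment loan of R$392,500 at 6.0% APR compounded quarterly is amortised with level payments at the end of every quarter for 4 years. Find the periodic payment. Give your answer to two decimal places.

With 4 periods per year: i = 0.015, n = 16.
Annuity-PV factor = 14.131264; PMT = 392500 / 14.131264 = 27,775.2930

R$27,775.29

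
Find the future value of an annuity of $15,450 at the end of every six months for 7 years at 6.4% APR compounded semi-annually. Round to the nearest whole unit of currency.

$267,590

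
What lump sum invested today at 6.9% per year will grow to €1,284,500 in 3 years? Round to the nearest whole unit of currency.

€1,051,480

Discount factor = (1+0.069)^(−3) = 0.818591; PV = 1,284,500 × 0.818591 = 1,051,479.9431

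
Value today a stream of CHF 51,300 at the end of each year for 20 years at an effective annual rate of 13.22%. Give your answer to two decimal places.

Annuity factor a(20|0.1322) = 6.932895; PV = 51300 × 6.932895 = 355,657.5202

CHF 355,657.52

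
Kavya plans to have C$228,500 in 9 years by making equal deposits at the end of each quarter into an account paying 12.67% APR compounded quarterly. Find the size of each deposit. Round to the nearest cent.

C$3,491.65

Periodic rate i = 0.1267/4 = 0.031675; n = 9 × 4 = 36 periods.
FV-annuity factor = 65.441932; PMT = 228500 / 65.441932 = 3,491.6451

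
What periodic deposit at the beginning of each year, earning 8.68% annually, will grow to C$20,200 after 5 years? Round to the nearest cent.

PMT = 20200 / ( [(1+0.0868)^5 − 1] / 0.0868 × (1+i) ) = 20200 / 6.462840 = 3,125.5609

C$3,125.56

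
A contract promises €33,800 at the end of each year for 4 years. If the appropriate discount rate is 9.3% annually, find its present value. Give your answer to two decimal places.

€108,785.33

PV = 33800 × [1 − (1+0.093)^(−4)] / 0.093 = 33800 × 3.218501 = 108,785.3347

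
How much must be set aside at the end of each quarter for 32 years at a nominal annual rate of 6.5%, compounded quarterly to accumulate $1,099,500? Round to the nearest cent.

i = 0.065/4 = 0.01625 per quarter; n = 32·4 = 128.
FV-annuity factor = 422.877155; PMT = 1.0995e+06 / 422.877155 = 2,600.0459

$2,600.05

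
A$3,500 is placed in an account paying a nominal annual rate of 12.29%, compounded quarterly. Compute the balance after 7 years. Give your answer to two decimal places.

i = 0.1229/4 = 0.030725 per quarter; n = 7·4 = 28.
3,500 × (1+0.030725)^28 = 3,500 × 2.333451 = 8,167.0783

A$8,167.08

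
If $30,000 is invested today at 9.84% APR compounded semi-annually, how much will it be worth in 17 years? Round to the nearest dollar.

$153,569

With 2 periods per year: i = 0.0492, n = 34.
FV = PV·(1+i)^n = 30,000 × 5.118958 = 153,568.7467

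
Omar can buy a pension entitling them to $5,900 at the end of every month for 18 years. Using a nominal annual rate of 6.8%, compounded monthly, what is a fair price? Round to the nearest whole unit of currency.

$733,957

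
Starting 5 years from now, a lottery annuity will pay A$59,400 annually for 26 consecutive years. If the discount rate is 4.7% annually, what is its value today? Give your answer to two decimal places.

Value one period before first payment (t=4): 59400 × [1 − (1+0.047)^(−26)] / 0.047 = 59400 × 14.830624 = 880,939.0472
PV₀ = 880,939.0472 / (1+0.047)^4 = 880,939.0472 / 1.201674 = 733,093.1029

A$733,093.10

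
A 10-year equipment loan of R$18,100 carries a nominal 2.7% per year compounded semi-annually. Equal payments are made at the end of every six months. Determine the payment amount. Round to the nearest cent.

i = 0.027/2 = 0.0135 per half-year; n = 10·2 = 20.
PMT = 18100 / ( [1 − (1+0.0135)^(−20)] / 0.0135 ) = 18100 / 17.425215 = 1,038.7247

R$1,038.72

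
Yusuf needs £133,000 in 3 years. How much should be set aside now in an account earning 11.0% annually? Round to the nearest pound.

£97,248

PV = 133,000 / (1 + 0.11)^3 = 133,000 / 1.367631 = 97,248.4537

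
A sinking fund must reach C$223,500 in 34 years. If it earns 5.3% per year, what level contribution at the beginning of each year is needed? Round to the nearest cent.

C$2,349.24

PMT = 223500 / ( [(1+0.053)^34 − 1] / 0.053 × (1+i) ) = 223500 / 95.137181 = 2,349.2392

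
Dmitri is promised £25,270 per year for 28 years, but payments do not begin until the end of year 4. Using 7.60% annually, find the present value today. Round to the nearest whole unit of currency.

£232,579

Value one period before first payment (t=3): 25270 × [1 − (1+0.076)^(−28)] / 0.076 = 25270 × 11.465729 = 289,738.9804
Discount back 3 years: 289,738.9804 × (1+0.076)^(−3) = 289,738.9804 × 0.802718 = 232,578.7936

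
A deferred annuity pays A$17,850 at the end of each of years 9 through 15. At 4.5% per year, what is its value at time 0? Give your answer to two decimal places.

A$73,964.32

PV at t=8 (ordinary 7-year annuity): 17850 × a(7|0.045) = 17850 × 5.892701 = 105,184.7118
Discount back 8 years: 105,184.7118 × (1+0.045)^(−8) = 105,184.7118 × 0.703185 = 73,964.3249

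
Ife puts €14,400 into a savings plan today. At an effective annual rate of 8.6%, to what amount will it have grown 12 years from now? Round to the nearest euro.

FV = 14,400 × (1 + 0.086)^12 = 38,754.3445

€38,754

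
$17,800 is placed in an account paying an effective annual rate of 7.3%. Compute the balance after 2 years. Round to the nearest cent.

$20,493.66

17,800 × (1+0.073)^2 = 17,800 × 1.151329 = 20,493.6562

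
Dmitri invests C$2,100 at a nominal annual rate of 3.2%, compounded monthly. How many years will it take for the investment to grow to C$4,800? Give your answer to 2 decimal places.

25.87 years

Periodic rate i = 0.032/12 = 0.00266667.
n = ln(4800/2100) / ln(1+0.00266667) = ln(2.28571) / 0.002663 = 310.4176 months
= 310.4176/12 years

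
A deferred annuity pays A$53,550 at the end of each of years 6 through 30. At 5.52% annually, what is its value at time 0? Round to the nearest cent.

PV at t=5 (ordinary 25-year annuity): 53550 × a(25|0.0552) = 53550 × 13.387791 = 716,916.1974
PV₀ = 716,916.1974 / (1+0.0552)^5 = 716,916.1974 / 1.308199 = 548,017.5665

A$548,017.57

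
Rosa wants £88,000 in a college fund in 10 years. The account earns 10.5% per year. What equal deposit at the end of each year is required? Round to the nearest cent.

£5,390.64

PMT = 88000 / ( [(1+0.105)^10 − 1] / 0.105 ) = 88000 / 16.324579 = 5,390.6442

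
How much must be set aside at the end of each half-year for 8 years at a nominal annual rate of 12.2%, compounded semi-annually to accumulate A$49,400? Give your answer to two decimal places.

A$1,908.46

i = 0.122/2 = 0.061 per half-year; n = 8·2 = 16.
FV-annuity factor = 25.884740; PMT = 49400 / 25.884740 = 1,908.4604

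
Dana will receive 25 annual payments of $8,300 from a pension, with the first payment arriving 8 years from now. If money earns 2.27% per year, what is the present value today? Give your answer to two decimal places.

Value one period before first payment (t=7): 8300 × [1 − (1+0.0227)^(−25)] / 0.0227 = 8300 × 18.918508 = 157,023.6204
Discount back 7 years: 157,023.6204 × (1+0.0227)^(−7) = 157,023.6204 × 0.854599 = 134,192.1758

$134,192.18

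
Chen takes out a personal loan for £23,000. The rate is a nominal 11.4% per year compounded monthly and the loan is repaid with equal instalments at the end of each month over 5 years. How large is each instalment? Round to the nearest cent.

i = 0.114/12 = 0.0095 per month; n = 5·12 = 60.
PMT = 23000 / ( [1 − (1+0.0095)^(−60)] / 0.0095 ) = 23000 / 45.573788 = 504.6761

£504.68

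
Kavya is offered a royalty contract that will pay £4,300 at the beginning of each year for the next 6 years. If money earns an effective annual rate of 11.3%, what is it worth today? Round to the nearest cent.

£20,073.15

PV = 4300 × [1 − (1+0.113)^(−6)] / 0.113 × (1+i) = 4300 × 4.668174 = 20,073.1484
(Beginning-of-period payments → annuity-due factor ×(1+i).)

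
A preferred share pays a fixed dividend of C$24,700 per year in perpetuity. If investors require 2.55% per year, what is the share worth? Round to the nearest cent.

PV = C/r = 24700/0.0255 = 968,627.4510

C$968,627.45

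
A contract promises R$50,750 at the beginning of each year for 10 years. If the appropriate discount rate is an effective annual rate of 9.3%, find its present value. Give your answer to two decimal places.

R$351,332.94

PV = PMT · [1 − (1+i)^(−n)] / i × (1+i) = 50750 · 6.922816 = 351,332.9362
(Beginning-of-period payments → annuity-due factor ×(1+i).)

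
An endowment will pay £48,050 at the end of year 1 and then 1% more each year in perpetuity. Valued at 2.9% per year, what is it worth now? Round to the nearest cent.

PV = PMT / (i − g) = 48050 / (0.029 − 0.01) = 48050 / 0.019000 = 2,528,947.3684

£2,528,947.37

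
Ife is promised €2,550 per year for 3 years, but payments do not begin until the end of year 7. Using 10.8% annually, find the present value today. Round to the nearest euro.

PV at t=6 (ordinary 3-year annuity): 2550 × a(3|0.108) = 2550 × 2.452240 = 6,253.2126
PV₀ = 6,253.2126 / (1+0.108)^6 = 6,253.2126 / 1.850285 = 3,379.5948

€3,380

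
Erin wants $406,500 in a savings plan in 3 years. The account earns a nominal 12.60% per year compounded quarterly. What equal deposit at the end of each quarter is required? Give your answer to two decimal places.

i = 0.126/4 = 0.0315 per quarter; n = 3·4 = 12.
FV-annuity factor = 14.313576; PMT = 406500 / 14.313576 = 28,399.6119

$28,399.61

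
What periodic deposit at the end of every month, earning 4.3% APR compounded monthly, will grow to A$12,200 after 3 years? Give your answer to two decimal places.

i = 0.043/12 = 0.00358333 per month; n = 3·12 = 36.
PMT = 12200 / ( [(1+0.00358333)^36 − 1] / 0.00358333 ) = 12200 / 38.351953 = 318.1064

A$318.11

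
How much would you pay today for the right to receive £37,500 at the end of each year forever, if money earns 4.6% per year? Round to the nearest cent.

PV = PMT / i = 37500 / 0.046 = 815,217.3913

£815,217.39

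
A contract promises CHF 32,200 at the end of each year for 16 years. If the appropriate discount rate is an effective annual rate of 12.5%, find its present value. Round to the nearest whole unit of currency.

CHF 218,470

PV = 32200 × [1 − (1+0.125)^(−16)] / 0.125 = 32200 × 6.784795 = 218,470.3918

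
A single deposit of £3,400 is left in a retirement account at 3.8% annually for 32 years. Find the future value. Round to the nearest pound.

£11,215

FV = 3,400 × (1 + 0.038)^32 = 11,214.8696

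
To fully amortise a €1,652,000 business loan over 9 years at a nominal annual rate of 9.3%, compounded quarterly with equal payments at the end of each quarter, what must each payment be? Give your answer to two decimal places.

€68,243.43

With 4 periods per year: i = 0.02325, n = 36.
Annuity-PV factor = 24.207459; PMT = 1.652e+06 / 24.207459 = 68,243.4279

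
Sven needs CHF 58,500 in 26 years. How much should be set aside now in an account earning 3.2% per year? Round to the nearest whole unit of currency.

CHF 25,792

PV = FV·(1+i)^(−n) = 58,500 × 0.440888 = 25,791.9238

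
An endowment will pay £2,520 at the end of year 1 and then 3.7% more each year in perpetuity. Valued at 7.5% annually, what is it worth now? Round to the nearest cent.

£66,315.79

PV = PMT / (i − g) = 2520 / (0.075 − 0.037) = 2520 / 0.038000 = 66,315.7895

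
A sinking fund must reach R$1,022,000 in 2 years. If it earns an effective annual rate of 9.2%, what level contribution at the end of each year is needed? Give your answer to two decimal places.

R$488,527.72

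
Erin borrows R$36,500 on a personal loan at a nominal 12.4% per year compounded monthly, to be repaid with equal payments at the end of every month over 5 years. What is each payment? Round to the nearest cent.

R$819.32

Periodic rate i = 0.124/12 = 0.0103333; n = 5 × 12 = 60 periods.
PMT = 36500 / ( [1 − (1+0.0103333)^(−60)] / 0.0103333 ) = 36500 / 44.549168 = 819.3195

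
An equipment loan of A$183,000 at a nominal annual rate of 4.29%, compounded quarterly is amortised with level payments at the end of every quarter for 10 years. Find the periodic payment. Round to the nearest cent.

A$5,650.41

i = 0.0429/4 = 0.010725 per quarter; n = 10·4 = 40.
PMT = 183000 / ( [1 − (1+0.010725)^(−40)] / 0.010725 ) = 183000 / 32.387039 = 5,650.4085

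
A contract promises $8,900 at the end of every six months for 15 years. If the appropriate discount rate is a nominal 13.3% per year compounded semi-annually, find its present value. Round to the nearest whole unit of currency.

$114,437

Periodic rate i = 0.133/2 = 0.0665; n = 15 × 2 = 30 periods.
Annuity factor a(30|0.0665) = 12.858116; PV = 8900 × 12.858116 = 114,437.2291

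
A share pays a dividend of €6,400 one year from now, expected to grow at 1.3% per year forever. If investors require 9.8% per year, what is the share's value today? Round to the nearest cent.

€75,294.12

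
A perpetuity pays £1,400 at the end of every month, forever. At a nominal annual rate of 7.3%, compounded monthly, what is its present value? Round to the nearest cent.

Periodic rate i = 0.073/12 = 0.00608333.
PV = PMT / i = 1400 / 0.00608333 = 230,136.9863

£230,136.99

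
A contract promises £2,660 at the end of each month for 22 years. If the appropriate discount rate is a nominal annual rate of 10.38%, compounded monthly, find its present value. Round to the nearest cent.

i = 0.1038/12 = 0.00865 per month; n = 22·12 = 264.
Annuity factor a(264|0.00865) = 103.708394; PV = 2660 × 103.708394 = 275,864.3270

£275,864.33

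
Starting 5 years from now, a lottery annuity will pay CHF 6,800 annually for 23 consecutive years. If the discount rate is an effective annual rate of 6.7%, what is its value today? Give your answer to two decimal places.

PV at t=4 (ordinary 23-year annuity): 6800 × a(23|0.067) = 6800 × 11.566887 = 78,654.8321
Discount back 4 years: 78,654.8321 × (1+0.067)^(−4) = 78,654.8321 × 0.771511 = 60,683.0961

CHF 60,683.10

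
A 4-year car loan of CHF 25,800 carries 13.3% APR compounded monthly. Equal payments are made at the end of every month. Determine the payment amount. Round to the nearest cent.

Periodic rate i = 0.133/12 = 0.0110833; n = 4 × 12 = 48 periods.
Annuity-PV factor = 37.069119; PMT = 25800 / 37.069119 = 695.9971

CHF 696.00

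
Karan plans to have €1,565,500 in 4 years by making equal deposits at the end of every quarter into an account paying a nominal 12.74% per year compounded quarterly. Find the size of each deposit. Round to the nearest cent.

€76,538.91

i = 0.1274/4 = 0.03185 per quarter; n = 4·4 = 16.
FV-annuity factor = 20.453649; PMT = 1.5655e+06 / 20.453649 = 76,538.9086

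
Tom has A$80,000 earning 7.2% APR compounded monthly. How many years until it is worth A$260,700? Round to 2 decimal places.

Periodic rate i = 0.072/12 = 0.006.
(1+i)^n = 260700/80000 = 3.25875, so n = ln 3.25875 / ln 1.006 = 197.4807 months
= 197.4807/12 years

16.46 years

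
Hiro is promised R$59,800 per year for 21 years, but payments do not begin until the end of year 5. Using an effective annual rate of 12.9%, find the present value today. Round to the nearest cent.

R$262,998.76

Value one period before first payment (t=4): 59800 × [1 − (1+0.129)^(−21)] / 0.129 = 59800 × 7.145429 = 427,296.6316
PV₀ = 427,296.6316 / (1+0.129)^4 = 427,296.6316 / 1.624710 = 262,998.7604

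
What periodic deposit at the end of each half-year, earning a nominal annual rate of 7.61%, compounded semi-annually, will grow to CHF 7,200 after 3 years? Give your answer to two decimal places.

With 2 periods per year: i = 0.03805, n = 6.
FV-annuity factor = 6.600545; PMT = 7200 / 6.600545 = 1,090.8190

CHF 1,090.82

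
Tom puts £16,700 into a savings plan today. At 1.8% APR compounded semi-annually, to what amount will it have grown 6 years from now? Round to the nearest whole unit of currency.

£18,596

Periodic rate i = 0.018/2 = 0.009; n = 6 × 2 = 12 periods.
FV = 16,700 × (1 + 0.009)^12 = 18,595.6116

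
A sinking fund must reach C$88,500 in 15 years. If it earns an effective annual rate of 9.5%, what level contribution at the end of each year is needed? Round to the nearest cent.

C$2,897.82

FV-annuity factor = 30.540231; PMT = 88500 / 30.540231 = 2,897.8170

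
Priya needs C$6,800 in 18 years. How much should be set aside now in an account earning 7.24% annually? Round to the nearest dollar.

PV = 6,800 / (1 + 0.0724)^18 = 6,800 / 3.519026 = 1,932.3528

C$1,932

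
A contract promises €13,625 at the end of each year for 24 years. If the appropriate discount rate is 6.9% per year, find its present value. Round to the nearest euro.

PV = 13625 × [1 − (1+0.069)^(−24)] / 0.069 = 13625 × 11.570715 = 157,650.9889

€157,651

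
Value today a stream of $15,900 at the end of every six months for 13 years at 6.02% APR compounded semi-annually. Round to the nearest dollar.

Periodic rate i = 0.0602/2 = 0.0301; n = 13 × 2 = 26 periods.
PV = PMT · [1 − (1+i)^(−n)] / i = 15900 · 17.856287 = 283,914.9594

$283,915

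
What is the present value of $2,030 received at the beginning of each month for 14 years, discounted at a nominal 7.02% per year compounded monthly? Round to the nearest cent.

$218,032.18

i = 0.0702/12 = 0.00585 per month; n = 14·12 = 168.
Annuity factor a(168|0.00585) × (1+i) = 107.405017; PV = 2030 × 107.405017 = 218,032.1841
(Beginning-of-period payments → annuity-due factor ×(1+i).)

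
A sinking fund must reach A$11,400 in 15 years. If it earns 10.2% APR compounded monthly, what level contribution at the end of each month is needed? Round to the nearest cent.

A$27.00

Periodic rate i = 0.102/12 = 0.0085; n = 15 × 12 = 180 periods.
FV-annuity factor = 422.166182; PMT = 11400 / 422.166182 = 27.0036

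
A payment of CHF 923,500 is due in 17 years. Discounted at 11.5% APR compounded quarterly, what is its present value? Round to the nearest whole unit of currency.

CHF 134,390

Periodic rate i = 0.115/4 = 0.02875; n = 17 × 4 = 68 periods.
PV = FV·(1+i)^(−n) = 923,500 × 0.145523 = 134,390.0826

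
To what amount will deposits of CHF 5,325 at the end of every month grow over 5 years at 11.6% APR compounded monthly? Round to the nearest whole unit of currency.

Periodic rate i = 0.116/12 = 0.00966667; n = 5 × 12 = 60 periods.
Accumulation factor s(60|0.00966667) = 80.800399; FV = 5325 × 80.800399 = 430,262.1260

CHF 430,262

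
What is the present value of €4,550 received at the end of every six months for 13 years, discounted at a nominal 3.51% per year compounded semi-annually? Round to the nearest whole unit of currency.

€94,335

With 2 periods per year: i = 0.01755, n = 26.
Annuity factor a(26|0.01755) = 20.732966; PV = 4550 × 20.732966 = 94,334.9964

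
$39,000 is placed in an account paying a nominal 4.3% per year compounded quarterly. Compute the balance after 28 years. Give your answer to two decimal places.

$129,170.88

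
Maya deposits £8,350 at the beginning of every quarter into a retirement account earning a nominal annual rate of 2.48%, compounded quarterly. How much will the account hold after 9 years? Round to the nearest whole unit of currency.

£337,710

Periodic rate i = 0.0248/4 = 0.0062; n = 9 × 4 = 36 periods.
FV = 8350 × [(1+0.0062)^36 − 1] / 0.0062 × (1+i) = 8350 × 40.444285 = 337,709.7811
(Beginning-of-period payments → annuity-due factor ×(1+i).)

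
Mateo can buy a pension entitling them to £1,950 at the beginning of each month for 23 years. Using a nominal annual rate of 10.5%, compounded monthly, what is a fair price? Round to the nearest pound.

£204,505

Periodic rate i = 0.105/12 = 0.00875; n = 23 × 12 = 276 periods.
PV = PMT · [1 − (1+i)^(−n)] / i × (1+i) = 1950 · 104.874142 = 204,504.5768
Payments are at the start of each period, so multiply by (1+i).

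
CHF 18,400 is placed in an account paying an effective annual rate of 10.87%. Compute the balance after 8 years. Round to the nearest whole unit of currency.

FV = 18,400 × (1 + 0.1087)^8 = 42,007.8257

CHF 42,008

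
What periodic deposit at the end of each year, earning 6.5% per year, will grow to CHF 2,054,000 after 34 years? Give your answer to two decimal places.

CHF 17,779.62

FV-annuity factor = 115.525531; PMT = 2.054e+06 / 115.525531 = 17,779.6197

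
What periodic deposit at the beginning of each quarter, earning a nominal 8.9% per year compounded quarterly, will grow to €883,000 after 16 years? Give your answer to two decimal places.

€6,221.06

With 4 periods per year: i = 0.02225, n = 64.
FV-annuity factor × (1+i) = 141.937124; PMT = 883000 / 141.937124 = 6,221.0645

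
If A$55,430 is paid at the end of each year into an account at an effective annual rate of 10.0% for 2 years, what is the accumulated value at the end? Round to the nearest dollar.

A$116,403

FV = 55430 × [(1+0.1)^2 − 1] / 0.1 = 55430 × 2.100000 = 116,403.0000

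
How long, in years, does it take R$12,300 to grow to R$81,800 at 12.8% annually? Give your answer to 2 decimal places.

n = ln(81800/12300) / ln(1+0.128) = ln(6.65041) / 0.120446 = 15.7305 years

15.73 years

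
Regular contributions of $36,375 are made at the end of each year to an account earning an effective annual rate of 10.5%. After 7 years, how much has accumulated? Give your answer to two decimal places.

$350,438.03

FV = 36375 × [(1+0.105)^7 − 1] / 0.105 = 36375 × 9.634035 = 350,438.0274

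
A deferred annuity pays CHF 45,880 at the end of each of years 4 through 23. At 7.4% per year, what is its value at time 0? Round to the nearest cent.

CHF 380,439.97

Value one period before first payment (t=3): 45880 × [1 − (1+0.074)^(−20)] / 0.074 = 45880 × 10.272486 = 471,301.6799
Discount back 3 years: 471,301.6799 × (1+0.074)^(−3) = 471,301.6799 × 0.807211 = 380,439.9743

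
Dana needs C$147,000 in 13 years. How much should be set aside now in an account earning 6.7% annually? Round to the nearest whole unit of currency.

PV = FV·(1+i)^(−n) = 147,000 × 0.430390 = 63,267.3847

C$63,267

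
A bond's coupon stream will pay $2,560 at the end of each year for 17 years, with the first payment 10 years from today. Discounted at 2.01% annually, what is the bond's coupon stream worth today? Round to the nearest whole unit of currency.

$30,562

PV at t=9 (ordinary 17-year annuity): 2560 × a(17|0.0201) = 2560 × 14.279933 = 36,556.6292
PV₀ = 36,556.6292 / (1+0.0201)^9 = 36,556.6292 / 1.196147 = 30,561.9750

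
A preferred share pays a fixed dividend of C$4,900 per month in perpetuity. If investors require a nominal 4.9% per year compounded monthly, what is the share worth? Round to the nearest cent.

C$1,200,000.00

Periodic rate i = 0.049/12 = 0.00408333.
PV = C/r = 4900/0.00408333 = 1,200,000.0000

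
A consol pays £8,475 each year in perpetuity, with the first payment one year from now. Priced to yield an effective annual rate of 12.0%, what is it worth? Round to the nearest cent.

PV = C/r = 8475/0.12 = 70,625.0000

£70,625.00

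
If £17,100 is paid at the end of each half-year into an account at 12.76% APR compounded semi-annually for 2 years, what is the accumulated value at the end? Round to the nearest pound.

i = 0.1276/2 = 0.0638 per half-year; n = 2·2 = 4.
FV = PMT · [(1+i)^n − 1] / i = 17100 · 4.399341 = 75,228.7389

£75,229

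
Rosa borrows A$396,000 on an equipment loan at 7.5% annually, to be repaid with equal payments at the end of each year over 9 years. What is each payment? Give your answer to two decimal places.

A$62,079.80

PMT = 396000 / ( [1 − (1+0.075)^(−9)] / 0.075 ) = 396000 / 6.378887 = 62,079.7952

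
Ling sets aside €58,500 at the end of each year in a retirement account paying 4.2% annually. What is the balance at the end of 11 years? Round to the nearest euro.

€797,180

Accumulation factor s(11|0.042) = 13.627009; FV = 58500 × 13.627009 = 797,180.0191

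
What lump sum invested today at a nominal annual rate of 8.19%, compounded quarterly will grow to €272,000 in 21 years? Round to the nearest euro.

€49,564

With 4 periods per year: i = 0.020475, n = 84.
PV = FV·(1+i)^(−n) = 272,000 × 0.182222 = 49,564.3999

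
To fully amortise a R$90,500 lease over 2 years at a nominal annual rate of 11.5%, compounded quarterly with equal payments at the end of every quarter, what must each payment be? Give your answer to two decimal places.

Periodic rate i = 0.115/4 = 0.02875; n = 2 × 4 = 8 periods.
PMT = 90500 / ( [1 − (1+0.02875)^(−8)] / 0.02875 ) = 90500 / 7.056855 = 12,824.4102

R$12,824.41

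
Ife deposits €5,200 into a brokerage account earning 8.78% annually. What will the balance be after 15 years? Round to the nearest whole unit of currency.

€18,375

5,200 × (1+0.0878)^15 = 5,200 × 3.533750 = 18,375.4998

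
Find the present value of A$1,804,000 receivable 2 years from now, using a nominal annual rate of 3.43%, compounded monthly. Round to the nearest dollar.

A$1,684,560

i = 0.0343/12 = 0.00285833 per month; n = 2·12 = 24.
PV = 1,804,000 / (1 + 0.00285833)^24 = 1,804,000 / 1.070903 = 1,684,559.7876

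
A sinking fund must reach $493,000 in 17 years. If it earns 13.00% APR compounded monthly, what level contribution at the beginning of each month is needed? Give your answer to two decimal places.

With 12 periods per year: i = 0.0108333, n = 204.
PMT = 493000 / ( [(1+0.0108333)^204 − 1] / 0.0108333 × (1+i) ) = 493000 / 747.209559 = 659.7881

$659.79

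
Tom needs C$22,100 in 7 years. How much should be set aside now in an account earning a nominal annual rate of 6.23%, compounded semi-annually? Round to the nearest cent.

C$14,384.22

With 2 periods per year: i = 0.03115, n = 14.
PV = FV·(1+i)^(−n) = 22,100 × 0.650870 = 14,384.2237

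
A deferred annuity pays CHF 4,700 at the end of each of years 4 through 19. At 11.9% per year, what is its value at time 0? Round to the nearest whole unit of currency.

PV at t=3 (ordinary 16-year annuity): 4700 × a(16|0.119) = 4700 × 7.012859 = 32,960.4384
Discount back 3 years: 32,960.4384 × (1+0.119)^(−3) = 32,960.4384 × 0.713690 = 23,523.5422

CHF 23,524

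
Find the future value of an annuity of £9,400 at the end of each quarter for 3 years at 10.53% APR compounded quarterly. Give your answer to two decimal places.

i = 0.1053/4 = 0.026325 per quarter; n = 3·4 = 12.
FV = PMT · [(1+i)^n − 1] / i = 9400 · 13.899334 = 130,653.7398

£130,653.74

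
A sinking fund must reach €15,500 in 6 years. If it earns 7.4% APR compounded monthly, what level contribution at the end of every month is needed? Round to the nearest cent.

i = 0.074/12 = 0.00616667 per month; n = 6·12 = 72.
FV-annuity factor = 90.292945; PMT = 15500 / 90.292945 = 171.6635

€171.66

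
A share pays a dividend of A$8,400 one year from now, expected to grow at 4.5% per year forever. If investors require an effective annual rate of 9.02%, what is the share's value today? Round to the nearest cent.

A$185,840.71

PV = PMT / (i − g) = 8400 / (0.0902 − 0.045) = 8400 / 0.045200 = 185,840.7080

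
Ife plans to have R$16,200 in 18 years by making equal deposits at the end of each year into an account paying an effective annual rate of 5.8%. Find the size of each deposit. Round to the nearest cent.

R$534.19

FV-annuity factor = 30.326526; PMT = 16200 / 30.326526 = 534.1858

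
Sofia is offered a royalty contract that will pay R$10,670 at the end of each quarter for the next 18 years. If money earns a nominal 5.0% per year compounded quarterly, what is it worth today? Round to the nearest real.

R$504,611

Periodic rate i = 0.05/4 = 0.0125; n = 18 × 4 = 72 periods.
PV = 10670 × [1 − (1+0.0125)^(−72)] / 0.0125 = 10670 × 47.292474 = 504,610.7009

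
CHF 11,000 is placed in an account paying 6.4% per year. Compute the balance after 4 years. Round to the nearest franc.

CHF 14,098

FV = PV·(1+i)^n = 11,000 × 1.281641 = 14,098.0549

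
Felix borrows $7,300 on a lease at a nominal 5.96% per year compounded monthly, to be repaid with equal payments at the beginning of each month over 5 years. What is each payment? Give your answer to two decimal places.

$140.30

i = 0.0596/12 = 0.00496667 per month; n = 5·12 = 60.
Annuity-PV factor × (1+i) = 52.032509; PMT = 7300 / 52.032509 = 140.2969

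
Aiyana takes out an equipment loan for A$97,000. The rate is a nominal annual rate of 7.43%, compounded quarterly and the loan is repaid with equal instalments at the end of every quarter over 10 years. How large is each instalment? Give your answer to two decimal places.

With 4 periods per year: i = 0.018575, n = 40.
PMT = 97000 / ( [1 − (1+0.018575)^(−40)] / 0.018575 ) = 97000 / 28.051778 = 3,457.8913

A$3,457.89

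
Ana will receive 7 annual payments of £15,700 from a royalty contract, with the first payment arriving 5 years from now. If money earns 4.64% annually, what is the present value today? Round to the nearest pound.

Value one period before first payment (t=4): 15700 × [1 − (1+0.0464)^(−7)] / 0.0464 = 15700 × 5.862629 = 92,043.2719
Discount back 4 years: 92,043.2719 × (1+0.0464)^(−4) = 92,043.2719 × 0.834083 = 76,771.6941

£76,772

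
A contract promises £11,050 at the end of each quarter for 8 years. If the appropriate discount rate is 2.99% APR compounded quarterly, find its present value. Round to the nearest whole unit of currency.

£313,453

i = 0.0299/4 = 0.007475 per quarter; n = 8·4 = 32.
PV = PMT · [1 − (1+i)^(−n)] / i = 11050 · 28.366815 = 313,453.3101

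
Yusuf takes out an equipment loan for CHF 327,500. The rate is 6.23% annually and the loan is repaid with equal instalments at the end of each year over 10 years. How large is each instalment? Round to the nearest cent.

CHF 44,982.89

Annuity-PV factor = 7.280546; PMT = 327500 / 7.280546 = 44,982.8927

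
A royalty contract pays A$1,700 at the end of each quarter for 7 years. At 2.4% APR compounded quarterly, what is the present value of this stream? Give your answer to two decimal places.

A$43,696.15

i = 0.024/4 = 0.006 per quarter; n = 7·4 = 28.
Annuity factor a(28|0.006) = 25.703616; PV = 1700 × 25.703616 = 43,696.1475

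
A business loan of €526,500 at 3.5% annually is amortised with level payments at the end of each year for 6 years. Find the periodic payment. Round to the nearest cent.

€98,807.31

PMT = 526500 / ( [1 − (1+0.035)^(−6)] / 0.035 ) = 526500 / 5.328553 = 98,807.3119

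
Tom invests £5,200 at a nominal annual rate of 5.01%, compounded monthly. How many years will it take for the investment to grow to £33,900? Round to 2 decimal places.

37.50 years

Periodic rate i = 0.0501/12 = 0.004175.
(1+i)^n = 33900/5200 = 6.51923, so n = ln 6.51923 / ln 1.00418 = 449.9802 months
= 449.9802/12 years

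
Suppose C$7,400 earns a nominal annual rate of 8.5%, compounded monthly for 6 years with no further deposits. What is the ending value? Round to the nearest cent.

C$12,301.02

i = 0.085/12 = 0.00708333 per month; n = 6·12 = 72.
FV = PV·(1+i)^n = 7,400 × 1.662300 = 12,301.0206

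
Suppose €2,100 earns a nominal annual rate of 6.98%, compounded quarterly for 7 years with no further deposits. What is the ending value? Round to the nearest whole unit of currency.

i = 0.0698/4 = 0.01745 per quarter; n = 7·4 = 28.
FV = 2,100 × (1 + 0.01745)^28 = 3,408.6737

€3,409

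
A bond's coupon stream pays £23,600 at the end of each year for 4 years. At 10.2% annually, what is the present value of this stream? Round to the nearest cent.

PV = 23600 × [1 − (1+0.102)^(−4)] / 0.102 = 23600 × 3.156190 = 74,486.0928

£74,486.09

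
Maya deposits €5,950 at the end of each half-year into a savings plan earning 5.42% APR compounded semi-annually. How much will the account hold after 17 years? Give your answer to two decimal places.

Periodic rate i = 0.0542/2 = 0.0271; n = 17 × 2 = 34 periods.
FV = 5950 × [(1+0.0271)^34 − 1] / 0.0271 = 5950 × 54.692888 = 325,422.6836

€325,422.68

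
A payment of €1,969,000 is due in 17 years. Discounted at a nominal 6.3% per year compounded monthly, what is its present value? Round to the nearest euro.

€676,602

Periodic rate i = 0.063/12 = 0.00525; n = 17 × 12 = 204 periods.
PV = FV·(1+i)^(−n) = 1,969,000 × 0.343627 = 676,601.6212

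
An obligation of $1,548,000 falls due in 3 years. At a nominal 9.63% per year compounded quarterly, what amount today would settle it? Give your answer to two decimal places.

$1,163,562.69

i = 0.0963/4 = 0.024075 per quarter; n = 3·4 = 12.
PV = 1,548,000 / (1 + 0.024075)^12 = 1,548,000 / 1.330397 = 1,163,562.6887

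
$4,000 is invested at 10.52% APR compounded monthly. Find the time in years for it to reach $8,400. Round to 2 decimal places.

Periodic rate i = 0.1052/12 = 0.00876667.
n = ln(8400/4000) / ln(1+0.00876667) = ln(2.10000) / 0.008728 = 85.0021 months
= 85.0021/12 years

7.08 years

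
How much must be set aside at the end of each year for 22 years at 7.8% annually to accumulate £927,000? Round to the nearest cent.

FV-annuity factor = 54.093663; PMT = 927000 / 54.093663 = 17,136.9425

£17,136.94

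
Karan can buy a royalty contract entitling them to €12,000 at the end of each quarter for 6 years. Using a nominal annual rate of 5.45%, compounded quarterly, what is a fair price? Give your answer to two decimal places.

€244,247.42

With 4 periods per year: i = 0.013625, n = 24.
PV = 12000 × [1 − (1+0.013625)^(−24)] / 0.013625 = 12000 × 20.353952 = 244,247.4211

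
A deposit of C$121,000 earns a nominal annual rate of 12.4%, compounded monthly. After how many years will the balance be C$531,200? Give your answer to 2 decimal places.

Periodic rate i = 0.124/12 = 0.0103333.
(1+i)^n = 531200/121000 = 4.39008, so n = ln 4.39008 / ln 1.01033 = 143.9011 months
= 143.9011/12 years

11.99 years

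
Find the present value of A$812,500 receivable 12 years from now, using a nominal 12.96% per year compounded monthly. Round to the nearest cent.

A$172,993.50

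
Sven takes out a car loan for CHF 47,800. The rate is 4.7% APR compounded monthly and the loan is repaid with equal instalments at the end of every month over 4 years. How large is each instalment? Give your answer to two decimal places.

CHF 1,094.32

With 12 periods per year: i = 0.00391667, n = 48.
PMT = 47800 / ( [1 − (1+0.00391667)^(−48)] / 0.00391667 ) = 47800 / 43.680246 = 1,094.3162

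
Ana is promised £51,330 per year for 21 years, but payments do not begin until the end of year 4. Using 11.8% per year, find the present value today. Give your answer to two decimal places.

£281,374.26

Value one period before first payment (t=3): 51330 × [1 − (1+0.118)^(−21)] / 0.118 = 51330 × 7.660172 = 393,196.6215
Discount back 3 years: 393,196.6215 × (1+0.118)^(−3) = 393,196.6215 × 0.715607 = 281,374.2607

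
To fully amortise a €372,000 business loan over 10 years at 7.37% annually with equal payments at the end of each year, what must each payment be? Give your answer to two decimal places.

€53,873.91

PMT = 372000 / ( [1 − (1+0.0737)^(−10)] / 0.0737 ) = 372000 / 6.905012 = 53,873.9096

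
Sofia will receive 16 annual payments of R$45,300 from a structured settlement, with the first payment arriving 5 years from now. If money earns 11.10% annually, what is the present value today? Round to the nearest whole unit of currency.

PV at t=4 (ordinary 16-year annuity): 45300 × a(16|0.111) = 45300 × 7.336948 = 332,363.7516
Discount back 4 years: 332,363.7516 × (1+0.111)^(−4) = 332,363.7516 × 0.656363 = 218,151.1048

R$218,151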